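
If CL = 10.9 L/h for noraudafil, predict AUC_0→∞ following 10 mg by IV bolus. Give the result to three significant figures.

AUC = 0.917 mg/L·h

AUC_0→∞ = Dose_iv / CL
        = 10 / 10.9 = 0.917431 mg/L·h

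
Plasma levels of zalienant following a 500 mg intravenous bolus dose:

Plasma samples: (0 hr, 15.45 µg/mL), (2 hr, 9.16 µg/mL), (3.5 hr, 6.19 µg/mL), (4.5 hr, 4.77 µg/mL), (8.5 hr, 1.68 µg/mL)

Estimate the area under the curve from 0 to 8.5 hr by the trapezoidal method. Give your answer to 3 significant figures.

Trapezoidal AUC_0→8.5:
  [0→2]: (15.45+9.16)/2 × 2 = 24.61
  [2→3.5]: (9.16+6.19)/2 × 1.5 = 11.5125
  [3.5→4.5]: (6.19+4.77)/2 × 1 = 5.48
  [4.5→8.5]: (4.77+1.68)/2 × 4 = 12.9
  Sum = 54.5025 µg/mL·hr

AUC = 54.5 µg/mL·hr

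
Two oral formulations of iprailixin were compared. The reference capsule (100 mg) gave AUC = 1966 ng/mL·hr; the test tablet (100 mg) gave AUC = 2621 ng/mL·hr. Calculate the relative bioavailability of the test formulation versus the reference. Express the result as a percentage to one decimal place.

F_rel = (AUC_test/D_test) / (AUC_ref/D_ref)
      = (2621/100) / (1966/100)
      = 26.21 / 19.66 = 1.3332 = 133.32%

F_rel = 133.3%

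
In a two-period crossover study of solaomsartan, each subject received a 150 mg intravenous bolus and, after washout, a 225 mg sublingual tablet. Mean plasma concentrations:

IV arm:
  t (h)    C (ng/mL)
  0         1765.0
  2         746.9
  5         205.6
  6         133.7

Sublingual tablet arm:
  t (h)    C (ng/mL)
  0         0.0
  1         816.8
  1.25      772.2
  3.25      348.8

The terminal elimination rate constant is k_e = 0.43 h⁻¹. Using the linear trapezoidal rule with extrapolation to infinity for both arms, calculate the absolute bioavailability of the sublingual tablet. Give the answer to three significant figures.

F = 0.383

Trapezoidal AUC_0→6 (IV):
  [0→2]: (1765.0+746.9)/2 × 2 = 2511.9
  [2→5]: (746.9+205.6)/2 × 3 = 1428.75
  [5→6]: (205.6+133.7)/2 × 1 = 169.65
  Sum = 4110.3 ng/mL·h
IV tail: 133.7/0.43 = 310.930; AUC_iv,0→∞ = 4110.3 + 310.930 = 4421.23 ng/mL·h
Trapezoidal AUC_0→3.25 (sublingual tablet):
  [0→1]: (0.0+816.8)/2 × 1 = 408.4
  [1→1.25]: (816.8+772.2)/2 × 0.25 = 198.625
  [1.25→3.25]: (772.2+348.8)/2 × 2 = 1121.0
  Sum = 1728.025 ng/mL·h
sublingual tablet tail: 348.8/0.43 = 811.163; AUC_ev,0→∞ = 1728.025 + 811.163 = 2539.188 ng/mL·h
F = (AUC_ev/D_ev)/(AUC_iv/D_iv) = (2539.188/225)/(4421.23/150) = 11.28528/29.4749 = 0.3829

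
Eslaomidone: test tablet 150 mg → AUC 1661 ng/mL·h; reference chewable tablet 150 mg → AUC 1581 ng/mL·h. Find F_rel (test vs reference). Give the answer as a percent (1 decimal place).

F_rel = 105.1%

F_rel = (AUC_test/D_test) / (AUC_ref/D_ref)
      = (1661/150) / (1581/150)
      = 11.0733 / 10.54 = 1.0506 = 105.06%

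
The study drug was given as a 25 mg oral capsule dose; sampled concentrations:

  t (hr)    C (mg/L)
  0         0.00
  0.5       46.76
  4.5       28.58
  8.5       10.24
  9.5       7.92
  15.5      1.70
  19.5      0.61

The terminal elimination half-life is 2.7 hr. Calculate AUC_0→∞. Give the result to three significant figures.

Trapezoidal AUC_0→19.5:
  [0→0.5]: (0.00+46.76)/2 × 0.5 = 11.69
  [0.5→4.5]: (46.76+28.58)/2 × 4 = 150.68
  [4.5→8.5]: (28.58+10.24)/2 × 4 = 77.64
  [8.5→9.5]: (10.24+7.92)/2 × 1 = 9.08
  [9.5→15.5]: (7.92+1.70)/2 × 6 = 28.86
  [15.5→19.5]: (1.70+0.61)/2 × 4 = 4.62
  Sum = 282.57 mg/L·hr
k_e = ln2 / t½ = 0.693147 / 2.7 = 0.2567 hr^-1
Extrapolated tail: C_last / k_e = 0.61 / 0.2567 = 2.376
AUC_0→∞ = 282.57 + 2.376 = 284.946 mg/L·hr

AUC = 285 mg/L·hr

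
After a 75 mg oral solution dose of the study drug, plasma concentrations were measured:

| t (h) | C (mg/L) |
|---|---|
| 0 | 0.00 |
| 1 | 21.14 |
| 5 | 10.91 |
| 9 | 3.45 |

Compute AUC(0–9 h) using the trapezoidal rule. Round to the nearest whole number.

Trapezoidal AUC_0→9:
  [0→1]: (0.00+21.14)/2 × 1 = 10.57
  [1→5]: (21.14+10.91)/2 × 4 = 64.1
  [5→9]: (10.91+3.45)/2 × 4 = 28.72
  Sum = 103.39 mg/L·h

AUC = 103 mg/L·h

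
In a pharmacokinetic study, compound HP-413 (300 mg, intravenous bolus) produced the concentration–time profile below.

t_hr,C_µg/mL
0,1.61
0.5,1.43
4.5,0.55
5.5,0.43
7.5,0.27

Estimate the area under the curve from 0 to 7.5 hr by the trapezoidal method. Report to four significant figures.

Trapezoidal AUC_0→7.5:
  [0→0.5]: (1.61+1.43)/2 × 0.5 = 0.76
  [0.5→4.5]: (1.43+0.55)/2 × 4 = 3.96
  [4.5→5.5]: (0.55+0.43)/2 × 1 = 0.49
  [5.5→7.5]: (0.43+0.27)/2 × 2 = 0.7
  Sum = 5.91 µg/mL·hr

AUC = 5.910 µg/mL·hr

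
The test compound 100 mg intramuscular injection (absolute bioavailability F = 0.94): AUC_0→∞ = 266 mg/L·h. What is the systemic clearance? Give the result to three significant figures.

CL = 0.353 L/h

CL = F × Dose / AUC_0→∞
   = 0.94 × 100 / 266 = 0.353383 L/h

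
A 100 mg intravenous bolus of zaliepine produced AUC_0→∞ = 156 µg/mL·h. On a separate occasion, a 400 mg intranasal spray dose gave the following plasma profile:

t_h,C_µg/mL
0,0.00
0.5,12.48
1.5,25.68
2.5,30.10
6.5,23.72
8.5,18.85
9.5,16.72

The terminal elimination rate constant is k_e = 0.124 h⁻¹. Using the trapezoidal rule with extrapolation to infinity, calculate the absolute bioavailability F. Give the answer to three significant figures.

F = 0.566

Trapezoidal AUC_0→9.5 (intranasal spray):
  [0→0.5]: (0.00+12.48)/2 × 0.5 = 3.12
  [0.5→1.5]: (12.48+25.68)/2 × 1 = 19.08
  [1.5→2.5]: (25.68+30.10)/2 × 1 = 27.89
  [2.5→6.5]: (30.10+23.72)/2 × 4 = 107.64
  [6.5→8.5]: (23.72+18.85)/2 × 2 = 42.57
  [8.5→9.5]: (18.85+16.72)/2 × 1 = 17.785
  Sum = 218.085 µg/mL·h
Tail: C_last/k_e = 16.72/0.124 = 134.839
AUC_0→∞ (intranasal spray) = 218.085 + 134.839 = 352.924 µg/mL·h
F = (AUC_ev/D_ev)/(AUC_iv/D_iv) = (352.924/400)/(156/100) = 0.88231/1.56 = 0.5656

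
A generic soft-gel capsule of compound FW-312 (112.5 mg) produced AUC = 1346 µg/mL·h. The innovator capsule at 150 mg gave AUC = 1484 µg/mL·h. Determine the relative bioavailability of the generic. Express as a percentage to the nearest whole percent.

F_rel = 121%

F_rel = (AUC_test/D_test) / (AUC_ref/D_ref)
      = (1346/112.5) / (1484/150)
      = 11.9644 / 9.89333 = 1.2093 = 120.93%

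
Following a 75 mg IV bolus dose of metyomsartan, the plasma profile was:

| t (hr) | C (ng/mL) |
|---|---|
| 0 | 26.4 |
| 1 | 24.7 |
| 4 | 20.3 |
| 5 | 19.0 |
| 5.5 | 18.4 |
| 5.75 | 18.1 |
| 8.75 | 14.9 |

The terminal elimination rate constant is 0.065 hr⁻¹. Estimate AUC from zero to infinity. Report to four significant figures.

Trapezoidal AUC_0→8.75:
  [0→1]: (26.4+24.7)/2 × 1 = 25.55
  [1→4]: (24.7+20.3)/2 × 3 = 67.5
  [4→5]: (20.3+19.0)/2 × 1 = 19.65
  [5→5.5]: (19.0+18.4)/2 × 0.5 = 9.35
  [5.5→5.75]: (18.4+18.1)/2 × 0.25 = 4.5625
  [5.75→8.75]: (18.1+14.9)/2 × 3 = 49.5
  Sum = 176.1125 ng/mL·hr
Extrapolated tail: C_last / k_e = 14.9 / 0.065 = 229.231
AUC_0→∞ = 176.1125 + 229.231 = 405.3435 ng/mL·hr

AUC = 405.3 ng/mL·hr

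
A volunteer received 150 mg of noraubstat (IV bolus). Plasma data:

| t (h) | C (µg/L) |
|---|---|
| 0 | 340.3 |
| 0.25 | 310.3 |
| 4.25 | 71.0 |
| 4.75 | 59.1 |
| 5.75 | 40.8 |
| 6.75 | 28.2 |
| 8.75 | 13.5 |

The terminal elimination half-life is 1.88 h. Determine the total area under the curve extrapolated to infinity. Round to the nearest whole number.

AUC = 1039 µg/L·h

Trapezoidal AUC_0→8.75:
  [0→0.25]: (340.3+310.3)/2 × 0.25 = 81.325
  [0.25→4.25]: (310.3+71.0)/2 × 4 = 762.6
  [4.25→4.75]: (71.0+59.1)/2 × 0.5 = 32.525
  [4.75→5.75]: (59.1+40.8)/2 × 1 = 49.95
  [5.75→6.75]: (40.8+28.2)/2 × 1 = 34.5
  [6.75→8.75]: (28.2+13.5)/2 × 2 = 41.7
  Sum = 1002.6 µg/L·h
k_e = ln2 / t½ = 0.693147 / 1.88 = 0.3687 h^-1
Extrapolated tail: C_last / k_e = 13.5 / 0.3687 = 36.615
AUC_0→∞ = 1002.6 + 36.615 = 1039.215 µg/L·h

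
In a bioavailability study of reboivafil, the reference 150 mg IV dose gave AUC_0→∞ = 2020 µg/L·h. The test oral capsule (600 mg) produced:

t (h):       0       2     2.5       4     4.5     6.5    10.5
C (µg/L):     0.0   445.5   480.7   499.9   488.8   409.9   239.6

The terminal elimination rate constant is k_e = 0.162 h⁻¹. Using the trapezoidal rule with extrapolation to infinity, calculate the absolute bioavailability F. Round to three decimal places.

F = 0.660

Trapezoidal AUC_0→10.5 (oral capsule):
  [0→2]: (0.0+445.5)/2 × 2 = 445.5
  [2→2.5]: (445.5+480.7)/2 × 0.5 = 231.55
  [2.5→4]: (480.7+499.9)/2 × 1.5 = 735.45
  [4→4.5]: (499.9+488.8)/2 × 0.5 = 247.175
  [4.5→6.5]: (488.8+409.9)/2 × 2 = 898.7
  [6.5→10.5]: (409.9+239.6)/2 × 4 = 1299.0
  Sum = 3857.375 µg/L·h
Tail: C_last/k_e = 239.6/0.162 = 1479.012
AUC_0→∞ (oral capsule) = 3857.375 + 1479.012 = 5336.387 µg/L·h
F = (AUC_ev/D_ev)/(AUC_iv/D_iv) = (5336.387/600)/(2020/150) = 8.89398/13.4667 = 0.6604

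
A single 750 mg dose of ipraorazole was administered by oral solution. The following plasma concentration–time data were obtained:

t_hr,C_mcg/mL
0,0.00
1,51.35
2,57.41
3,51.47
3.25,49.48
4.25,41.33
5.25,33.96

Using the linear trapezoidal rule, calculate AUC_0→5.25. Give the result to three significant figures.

Trapezoidal AUC_0→5.25:
  [0→1]: (0.00+51.35)/2 × 1 = 25.675
  [1→2]: (51.35+57.41)/2 × 1 = 54.38
  [2→3]: (57.41+51.47)/2 × 1 = 54.44
  [3→3.25]: (51.47+49.48)/2 × 0.25 = 12.61875
  [3.25→4.25]: (49.48+41.33)/2 × 1 = 45.405
  [4.25→5.25]: (41.33+33.96)/2 × 1 = 37.645
  Sum = 230.16375 mcg/mL·hr

AUC = 230 mcg/mL·hr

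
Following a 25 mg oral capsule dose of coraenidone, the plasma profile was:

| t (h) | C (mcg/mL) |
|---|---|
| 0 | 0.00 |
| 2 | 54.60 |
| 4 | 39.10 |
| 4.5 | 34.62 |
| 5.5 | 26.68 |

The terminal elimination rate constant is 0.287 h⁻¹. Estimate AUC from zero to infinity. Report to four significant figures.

Trapezoidal AUC_0→5.5:
  [0→2]: (0.00+54.60)/2 × 2 = 54.6
  [2→4]: (54.60+39.10)/2 × 2 = 93.7
  [4→4.5]: (39.10+34.62)/2 × 0.5 = 18.43
  [4.5→5.5]: (34.62+26.68)/2 × 1 = 30.65
  Sum = 197.38 mcg/mL·h
Extrapolated tail: C_last / k_e = 26.68 / 0.287 = 92.962
AUC_0→∞ = 197.38 + 92.962 = 290.342 mcg/mL·h

AUC = 290.3 mcg/mL·h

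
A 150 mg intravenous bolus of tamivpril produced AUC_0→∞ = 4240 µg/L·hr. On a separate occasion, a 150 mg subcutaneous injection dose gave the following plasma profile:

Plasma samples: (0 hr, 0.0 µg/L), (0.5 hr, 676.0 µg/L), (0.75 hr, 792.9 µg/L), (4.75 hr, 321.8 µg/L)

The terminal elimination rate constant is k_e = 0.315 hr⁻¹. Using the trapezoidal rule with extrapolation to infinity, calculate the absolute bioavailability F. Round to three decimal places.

F = 0.850

Trapezoidal AUC_0→4.75 (subcutaneous injection):
  [0→0.5]: (0.0+676.0)/2 × 0.5 = 169.0
  [0.5→0.75]: (676.0+792.9)/2 × 0.25 = 183.6125
  [0.75→4.75]: (792.9+321.8)/2 × 4 = 2229.4
  Sum = 2582.0125 µg/L·hr
Tail: C_last/k_e = 321.8/0.315 = 1021.587
AUC_0→∞ (subcutaneous injection) = 2582.0125 + 1021.587 = 3603.5995 µg/L·hr
F = (AUC_ev/D_ev)/(AUC_iv/D_iv) = (3603.5995/150)/(4240/150) = 24.024/28.2667 = 0.8499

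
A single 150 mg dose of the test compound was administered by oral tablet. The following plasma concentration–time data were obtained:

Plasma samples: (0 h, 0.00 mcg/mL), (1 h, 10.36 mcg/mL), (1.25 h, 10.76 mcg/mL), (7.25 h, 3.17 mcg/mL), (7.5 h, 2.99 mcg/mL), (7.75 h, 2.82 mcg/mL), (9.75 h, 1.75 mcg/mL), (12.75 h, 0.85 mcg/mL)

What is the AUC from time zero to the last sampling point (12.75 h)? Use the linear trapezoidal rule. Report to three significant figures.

Trapezoidal AUC_0→12.75:
  [0→1]: (0.00+10.36)/2 × 1 = 5.18
  [1→1.25]: (10.36+10.76)/2 × 0.25 = 2.64
  [1.25→7.25]: (10.76+3.17)/2 × 6 = 41.79
  [7.25→7.5]: (3.17+2.99)/2 × 0.25 = 0.77
  [7.5→7.75]: (2.99+2.82)/2 × 0.25 = 0.72625
  [7.75→9.75]: (2.82+1.75)/2 × 2 = 4.57
  [9.75→12.75]: (1.75+0.85)/2 × 3 = 3.9
  Sum = 59.57625 mcg/mL·h

AUC = 59.6 mcg/mL·h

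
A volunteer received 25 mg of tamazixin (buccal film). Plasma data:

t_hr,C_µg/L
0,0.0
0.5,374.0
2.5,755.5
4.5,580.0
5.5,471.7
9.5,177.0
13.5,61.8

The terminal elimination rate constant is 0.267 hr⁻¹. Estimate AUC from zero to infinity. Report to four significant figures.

Trapezoidal AUC_0→13.5:
  [0→0.5]: (0.0+374.0)/2 × 0.5 = 93.5
  [0.5→2.5]: (374.0+755.5)/2 × 2 = 1129.5
  [2.5→4.5]: (755.5+580.0)/2 × 2 = 1335.5
  [4.5→5.5]: (580.0+471.7)/2 × 1 = 525.85
  [5.5→9.5]: (471.7+177.0)/2 × 4 = 1297.4
  [9.5→13.5]: (177.0+61.8)/2 × 4 = 477.6
  Sum = 4859.35 µg/L·hr
Extrapolated tail: C_last / k_e = 61.8 / 0.267 = 231.461
AUC_0→∞ = 4859.35 + 231.461 = 5090.811 µg/L·hr

AUC = 5091 µg/L·hr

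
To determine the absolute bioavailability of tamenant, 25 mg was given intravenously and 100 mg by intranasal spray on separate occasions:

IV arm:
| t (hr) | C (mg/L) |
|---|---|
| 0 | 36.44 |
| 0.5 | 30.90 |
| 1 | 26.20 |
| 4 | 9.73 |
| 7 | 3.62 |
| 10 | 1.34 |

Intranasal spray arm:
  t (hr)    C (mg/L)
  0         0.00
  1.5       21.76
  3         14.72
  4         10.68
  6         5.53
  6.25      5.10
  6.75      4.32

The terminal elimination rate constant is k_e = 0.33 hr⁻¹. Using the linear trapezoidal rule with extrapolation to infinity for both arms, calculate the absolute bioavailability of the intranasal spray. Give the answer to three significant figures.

Trapezoidal AUC_0→10 (IV):
  [0→0.5]: (36.44+30.90)/2 × 0.5 = 16.835
  [0.5→1]: (30.90+26.20)/2 × 0.5 = 14.275
  [1→4]: (26.20+9.73)/2 × 3 = 53.895
  [4→7]: (9.73+3.62)/2 × 3 = 20.025
  [7→10]: (3.62+1.34)/2 × 3 = 7.44
  Sum = 112.47 mg/L·hr
IV tail: 1.34/0.33 = 4.061; AUC_iv,0→∞ = 112.47 + 4.061 = 116.531 mg/L·hr
Trapezoidal AUC_0→6.75 (intranasal spray):
  [0→1.5]: (0.00+21.76)/2 × 1.5 = 16.32
  [1.5→3]: (21.76+14.72)/2 × 1.5 = 27.36
  [3→4]: (14.72+10.68)/2 × 1 = 12.7
  [4→6]: (10.68+5.53)/2 × 2 = 16.21
  [6→6.25]: (5.53+5.10)/2 × 0.25 = 1.32875
  [6.25→6.75]: (5.10+4.32)/2 × 0.5 = 2.355
  Sum = 76.27375 mg/L·hr
intranasal spray tail: 4.32/0.33 = 13.091; AUC_ev,0→∞ = 76.27375 + 13.091 = 89.36475 mg/L·hr
F = (AUC_ev/D_ev)/(AUC_iv/D_iv) = (89.36475/100)/(116.531/25) = 0.8936475/4.66124 = 0.1917

F = 0.192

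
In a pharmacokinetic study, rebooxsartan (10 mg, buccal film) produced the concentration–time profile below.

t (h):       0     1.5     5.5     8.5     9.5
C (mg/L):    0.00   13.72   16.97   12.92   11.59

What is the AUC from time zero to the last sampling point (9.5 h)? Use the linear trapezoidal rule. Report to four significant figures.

AUC = 128.8 mg/L·h

Trapezoidal AUC_0→9.5:
  [0→1.5]: (0.00+13.72)/2 × 1.5 = 10.29
  [1.5→5.5]: (13.72+16.97)/2 × 4 = 61.38
  [5.5→8.5]: (16.97+12.92)/2 × 3 = 44.835
  [8.5→9.5]: (12.92+11.59)/2 × 1 = 12.255
  Sum = 128.76 mg/L·h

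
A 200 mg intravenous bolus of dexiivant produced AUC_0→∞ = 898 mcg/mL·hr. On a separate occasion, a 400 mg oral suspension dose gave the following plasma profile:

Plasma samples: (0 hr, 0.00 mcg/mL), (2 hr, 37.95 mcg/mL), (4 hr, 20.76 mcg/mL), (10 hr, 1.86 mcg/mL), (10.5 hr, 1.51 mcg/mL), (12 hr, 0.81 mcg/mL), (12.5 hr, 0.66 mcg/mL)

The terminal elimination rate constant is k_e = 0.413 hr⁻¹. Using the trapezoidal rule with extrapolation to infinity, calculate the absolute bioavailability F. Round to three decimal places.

F = 0.094

Trapezoidal AUC_0→12.5 (oral suspension):
  [0→2]: (0.00+37.95)/2 × 2 = 37.95
  [2→4]: (37.95+20.76)/2 × 2 = 58.71
  [4→10]: (20.76+1.86)/2 × 6 = 67.86
  [10→10.5]: (1.86+1.51)/2 × 0.5 = 0.8425
  [10.5→12]: (1.51+0.81)/2 × 1.5 = 1.74
  [12→12.5]: (0.81+0.66)/2 × 0.5 = 0.3675
  Sum = 167.47 mcg/mL·hr
Tail: C_last/k_e = 0.66/0.413 = 1.598
AUC_0→∞ (oral suspension) = 167.47 + 1.598 = 169.068 mcg/mL·hr
F = (AUC_ev/D_ev)/(AUC_iv/D_iv) = (169.068/400)/(898/200) = 0.42267/4.49 = 0.0941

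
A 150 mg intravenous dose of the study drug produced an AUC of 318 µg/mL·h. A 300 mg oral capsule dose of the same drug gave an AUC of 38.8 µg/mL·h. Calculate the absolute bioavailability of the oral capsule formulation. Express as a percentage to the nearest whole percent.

F = (AUC_ev / D_ev) / (AUC_iv / D_iv)
  = (38.8/300) / (318/150)
  = 0.129333 / 2.12 = 0.0610
  = 6.10%

F = 6%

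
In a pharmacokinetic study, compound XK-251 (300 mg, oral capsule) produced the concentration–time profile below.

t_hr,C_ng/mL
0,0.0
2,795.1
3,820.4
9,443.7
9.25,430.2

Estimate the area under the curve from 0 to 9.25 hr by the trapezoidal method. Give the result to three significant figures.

Trapezoidal AUC_0→9.25:
  [0→2]: (0.0+795.1)/2 × 2 = 795.1
  [2→3]: (795.1+820.4)/2 × 1 = 807.75
  [3→9]: (820.4+443.7)/2 × 6 = 3792.3
  [9→9.25]: (443.7+430.2)/2 × 0.25 = 109.2375
  Sum = 5504.3875 ng/mL·hr

AUC = 5500 ng/mL·hr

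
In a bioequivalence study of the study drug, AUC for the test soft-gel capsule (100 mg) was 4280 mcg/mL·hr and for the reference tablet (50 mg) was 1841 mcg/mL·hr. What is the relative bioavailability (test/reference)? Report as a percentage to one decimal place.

F_rel = (AUC_test/D_test) / (AUC_ref/D_ref)
      = (4280/100) / (1841/50)
      = 42.8 / 36.82 = 1.1624 = 116.24%

F_rel = 116.2%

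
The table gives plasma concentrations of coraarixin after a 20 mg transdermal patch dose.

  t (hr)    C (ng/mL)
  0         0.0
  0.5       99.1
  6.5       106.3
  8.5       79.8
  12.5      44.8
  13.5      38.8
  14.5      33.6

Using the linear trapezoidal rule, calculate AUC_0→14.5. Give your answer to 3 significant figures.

Trapezoidal AUC_0→14.5:
  [0→0.5]: (0.0+99.1)/2 × 0.5 = 24.775
  [0.5→6.5]: (99.1+106.3)/2 × 6 = 616.2
  [6.5→8.5]: (106.3+79.8)/2 × 2 = 186.1
  [8.5→12.5]: (79.8+44.8)/2 × 4 = 249.2
  [12.5→13.5]: (44.8+38.8)/2 × 1 = 41.8
  [13.5→14.5]: (38.8+33.6)/2 × 1 = 36.2
  Sum = 1154.275 ng/mL·hr

AUC = 1150 ng/mL·hr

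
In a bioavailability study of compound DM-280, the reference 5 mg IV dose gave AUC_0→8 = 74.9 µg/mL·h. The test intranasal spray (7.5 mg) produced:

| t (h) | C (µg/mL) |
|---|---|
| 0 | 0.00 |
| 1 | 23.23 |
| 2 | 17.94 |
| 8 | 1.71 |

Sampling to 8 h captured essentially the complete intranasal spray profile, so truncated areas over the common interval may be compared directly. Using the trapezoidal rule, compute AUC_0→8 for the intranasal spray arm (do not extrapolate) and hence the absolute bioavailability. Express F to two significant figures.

F = 0.81

Trapezoidal AUC_0→8 (intranasal spray):
  [0→1]: (0.00+23.23)/2 × 1 = 11.615
  [1→2]: (23.23+17.94)/2 × 1 = 20.585
  [2→8]: (17.94+1.71)/2 × 6 = 58.95
  Sum = 91.15 µg/mL·h
F = (AUC_ev/D_ev)/(AUC_iv/D_iv) = (91.15/7.5)/(74.9/5) = 12.1533/14.98 = 0.8113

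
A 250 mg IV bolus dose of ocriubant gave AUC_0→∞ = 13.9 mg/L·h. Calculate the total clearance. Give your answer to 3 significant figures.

CL = Dose_iv / AUC_0→∞
   = 250 / 13.9 = 17.9856 L/h

CL = 18.0 L/h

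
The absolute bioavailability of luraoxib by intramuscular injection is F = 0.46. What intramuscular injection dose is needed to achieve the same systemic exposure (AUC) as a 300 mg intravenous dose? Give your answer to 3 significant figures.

For equal systemic exposure: F × D_ev = D_iv
D_ev = D_iv / F = 300 / 0.46 = 652.174 mg

D_intramuscular = 652 mg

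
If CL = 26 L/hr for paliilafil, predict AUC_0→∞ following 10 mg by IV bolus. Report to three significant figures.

AUC_0→∞ = Dose_iv / CL
        = 10 / 26 = 0.384615 mg/L·hr

AUC = 0.385 mg/L·hr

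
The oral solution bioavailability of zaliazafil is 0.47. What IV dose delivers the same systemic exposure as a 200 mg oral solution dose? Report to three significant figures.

Systemic exposure from an extravascular dose = F × D_ev, so the equivalent IV dose is F × D_ev.
D_iv = F × D_ev = 0.47 × 200 = 94 mg

D_iv = 94.0 mg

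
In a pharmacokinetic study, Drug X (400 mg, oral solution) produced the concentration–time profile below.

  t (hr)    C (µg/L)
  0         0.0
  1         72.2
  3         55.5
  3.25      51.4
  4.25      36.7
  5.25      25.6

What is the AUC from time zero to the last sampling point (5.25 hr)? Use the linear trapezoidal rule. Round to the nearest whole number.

AUC = 252 µg/L·hr

Trapezoidal AUC_0→5.25:
  [0→1]: (0.0+72.2)/2 × 1 = 36.1
  [1→3]: (72.2+55.5)/2 × 2 = 127.7
  [3→3.25]: (55.5+51.4)/2 × 0.25 = 13.3625
  [3.25→4.25]: (51.4+36.7)/2 × 1 = 44.05
  [4.25→5.25]: (36.7+25.6)/2 × 1 = 31.15
  Sum = 252.3625 µg/L·hr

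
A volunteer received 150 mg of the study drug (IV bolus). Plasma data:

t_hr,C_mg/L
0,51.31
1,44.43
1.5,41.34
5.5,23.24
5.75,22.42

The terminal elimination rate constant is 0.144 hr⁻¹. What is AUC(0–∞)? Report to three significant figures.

Trapezoidal AUC_0→5.75:
  [0→1]: (51.31+44.43)/2 × 1 = 47.87
  [1→1.5]: (44.43+41.34)/2 × 0.5 = 21.4425
  [1.5→5.5]: (41.34+23.24)/2 × 4 = 129.16
  [5.5→5.75]: (23.24+22.42)/2 × 0.25 = 5.7075
  Sum = 204.18 mg/L·hr
Extrapolated tail: C_last / k_e = 22.42 / 0.144 = 155.694
AUC_0→∞ = 204.18 + 155.694 = 359.874 mg/L·hr

AUC = 360 mg/L·hr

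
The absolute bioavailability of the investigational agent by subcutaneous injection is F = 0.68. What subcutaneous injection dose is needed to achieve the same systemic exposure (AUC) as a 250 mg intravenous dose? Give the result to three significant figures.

For equal systemic exposure: F × D_ev = D_iv
D_ev = D_iv / F = 250 / 0.68 = 367.647 mg

D_subcutaneous = 368 mg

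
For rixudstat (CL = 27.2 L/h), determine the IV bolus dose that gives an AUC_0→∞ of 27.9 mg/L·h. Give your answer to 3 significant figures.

Dose_iv = CL × AUC_0→∞
     = 27.2 × 27.9 = 758.88 mg

Dose = 759 mg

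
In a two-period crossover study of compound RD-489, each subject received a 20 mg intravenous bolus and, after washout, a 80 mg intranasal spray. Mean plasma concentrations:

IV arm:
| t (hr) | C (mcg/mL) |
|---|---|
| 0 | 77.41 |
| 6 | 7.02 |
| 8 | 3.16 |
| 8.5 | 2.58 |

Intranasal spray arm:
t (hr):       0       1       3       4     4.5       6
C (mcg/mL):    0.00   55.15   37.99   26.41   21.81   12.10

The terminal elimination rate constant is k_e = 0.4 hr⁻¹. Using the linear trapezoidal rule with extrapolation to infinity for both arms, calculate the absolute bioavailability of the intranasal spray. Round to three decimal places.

F = 0.203

Trapezoidal AUC_0→8.5 (IV):
  [0→6]: (77.41+7.02)/2 × 6 = 253.29
  [6→8]: (7.02+3.16)/2 × 2 = 10.18
  [8→8.5]: (3.16+2.58)/2 × 0.5 = 1.435
  Sum = 264.905 mcg/mL·hr
IV tail: 2.58/0.4 = 6.450; AUC_iv,0→∞ = 264.905 + 6.450 = 271.355 mcg/mL·hr
Trapezoidal AUC_0→6 (intranasal spray):
  [0→1]: (0.00+55.15)/2 × 1 = 27.575
  [1→3]: (55.15+37.99)/2 × 2 = 93.14
  [3→4]: (37.99+26.41)/2 × 1 = 32.2
  [4→4.5]: (26.41+21.81)/2 × 0.5 = 12.055
  [4.5→6]: (21.81+12.10)/2 × 1.5 = 25.4325
  Sum = 190.4025 mcg/mL·hr
intranasal spray tail: 12.10/0.4 = 30.250; AUC_ev,0→∞ = 190.4025 + 30.250 = 220.6525 mcg/mL·hr
F = (AUC_ev/D_ev)/(AUC_iv/D_iv) = (220.6525/80)/(271.355/20) = 2.75816/13.56775 = 0.2033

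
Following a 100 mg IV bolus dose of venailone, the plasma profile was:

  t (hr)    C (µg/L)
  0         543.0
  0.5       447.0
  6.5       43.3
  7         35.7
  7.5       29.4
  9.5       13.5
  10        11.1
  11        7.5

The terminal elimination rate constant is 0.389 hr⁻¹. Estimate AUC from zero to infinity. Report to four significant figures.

AUC = 1832 µg/L·hr

Trapezoidal AUC_0→11:
  [0→0.5]: (543.0+447.0)/2 × 0.5 = 247.5
  [0.5→6.5]: (447.0+43.3)/2 × 6 = 1470.9
  [6.5→7]: (43.3+35.7)/2 × 0.5 = 19.75
  [7→7.5]: (35.7+29.4)/2 × 0.5 = 16.275
  [7.5→9.5]: (29.4+13.5)/2 × 2 = 42.9
  [9.5→10]: (13.5+11.1)/2 × 0.5 = 6.15
  [10→11]: (11.1+7.5)/2 × 1 = 9.3
  Sum = 1812.775 µg/L·hr
Extrapolated tail: C_last / k_e = 7.5 / 0.389 = 19.280
AUC_0→∞ = 1812.775 + 19.280 = 1832.055 µg/L·hr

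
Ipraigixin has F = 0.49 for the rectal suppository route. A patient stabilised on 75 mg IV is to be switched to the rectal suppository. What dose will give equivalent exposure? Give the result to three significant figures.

For equal systemic exposure: F × D_ev = D_iv
D_ev = D_iv / F = 75 / 0.49 = 153.061 mg

D_rectal = 153 mg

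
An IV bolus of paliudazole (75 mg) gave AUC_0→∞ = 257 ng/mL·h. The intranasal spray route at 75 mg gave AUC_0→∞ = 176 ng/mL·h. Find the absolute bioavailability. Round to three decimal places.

F = 0.685

F = (AUC_ev / D_ev) / (AUC_iv / D_iv)
  = (176/75) / (257/75)
  = 2.34667 / 3.42667 = 0.6848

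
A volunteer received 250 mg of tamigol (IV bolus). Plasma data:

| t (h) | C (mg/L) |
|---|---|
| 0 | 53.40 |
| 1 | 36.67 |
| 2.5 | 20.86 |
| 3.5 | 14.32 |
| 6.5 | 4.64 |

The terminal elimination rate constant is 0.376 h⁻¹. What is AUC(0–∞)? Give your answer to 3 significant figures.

AUC = 147 mg/L·h

Trapezoidal AUC_0→6.5:
  [0→1]: (53.40+36.67)/2 × 1 = 45.035
  [1→2.5]: (36.67+20.86)/2 × 1.5 = 43.1475
  [2.5→3.5]: (20.86+14.32)/2 × 1 = 17.59
  [3.5→6.5]: (14.32+4.64)/2 × 3 = 28.44
  Sum = 134.2125 mg/L·h
Extrapolated tail: C_last / k_e = 4.64 / 0.376 = 12.340
AUC_0→∞ = 134.2125 + 12.340 = 146.5525 mg/L·h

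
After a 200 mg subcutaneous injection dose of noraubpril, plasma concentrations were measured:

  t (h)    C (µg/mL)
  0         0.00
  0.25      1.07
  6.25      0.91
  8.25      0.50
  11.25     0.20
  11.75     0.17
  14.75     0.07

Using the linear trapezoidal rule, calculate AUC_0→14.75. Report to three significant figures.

AUC = 8.99 µg/mL·h

Trapezoidal AUC_0→14.75:
  [0→0.25]: (0.00+1.07)/2 × 0.25 = 0.13375
  [0.25→6.25]: (1.07+0.91)/2 × 6 = 5.94
  [6.25→8.25]: (0.91+0.50)/2 × 2 = 1.41
  [8.25→11.25]: (0.50+0.20)/2 × 3 = 1.05
  [11.25→11.75]: (0.20+0.17)/2 × 0.5 = 0.0925
  [11.75→14.75]: (0.17+0.07)/2 × 3 = 0.36
  Sum = 8.98625 µg/mL·h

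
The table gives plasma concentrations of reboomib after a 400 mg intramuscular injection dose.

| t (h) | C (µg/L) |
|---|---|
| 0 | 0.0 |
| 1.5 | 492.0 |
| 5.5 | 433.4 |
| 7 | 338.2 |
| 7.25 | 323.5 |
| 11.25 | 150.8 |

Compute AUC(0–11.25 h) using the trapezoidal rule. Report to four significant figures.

AUC = 3830 µg/L·h

Trapezoidal AUC_0→11.25:
  [0→1.5]: (0.0+492.0)/2 × 1.5 = 369.0
  [1.5→5.5]: (492.0+433.4)/2 × 4 = 1850.8
  [5.5→7]: (433.4+338.2)/2 × 1.5 = 578.7
  [7→7.25]: (338.2+323.5)/2 × 0.25 = 82.7125
  [7.25→11.25]: (323.5+150.8)/2 × 4 = 948.6
  Sum = 3829.8125 µg/L·h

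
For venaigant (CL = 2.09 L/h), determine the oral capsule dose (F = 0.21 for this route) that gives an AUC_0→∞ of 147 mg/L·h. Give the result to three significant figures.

Dose = CL × AUC_0→∞ / F
     = 2.09 × 147 / 0.21 = 1463 mg

Dose = 1460 mg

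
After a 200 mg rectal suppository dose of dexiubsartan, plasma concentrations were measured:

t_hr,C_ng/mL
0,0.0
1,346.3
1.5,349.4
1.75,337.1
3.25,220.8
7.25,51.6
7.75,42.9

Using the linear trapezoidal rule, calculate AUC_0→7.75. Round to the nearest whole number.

Trapezoidal AUC_0→7.75:
  [0→1]: (0.0+346.3)/2 × 1 = 173.15
  [1→1.5]: (346.3+349.4)/2 × 0.5 = 173.925
  [1.5→1.75]: (349.4+337.1)/2 × 0.25 = 85.8125
  [1.75→3.25]: (337.1+220.8)/2 × 1.5 = 418.425
  [3.25→7.25]: (220.8+51.6)/2 × 4 = 544.8
  [7.25→7.75]: (51.6+42.9)/2 × 0.5 = 23.625
  Sum = 1419.7375 ng/mL·hr

AUC = 1420 ng/mL·hr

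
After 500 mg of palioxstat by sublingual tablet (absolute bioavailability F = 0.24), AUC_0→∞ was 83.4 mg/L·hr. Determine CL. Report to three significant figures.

CL = F × Dose / AUC_0→∞
   = 0.24 × 500 / 83.4 = 1.43885 L/hr

CL = 1.44 L/hr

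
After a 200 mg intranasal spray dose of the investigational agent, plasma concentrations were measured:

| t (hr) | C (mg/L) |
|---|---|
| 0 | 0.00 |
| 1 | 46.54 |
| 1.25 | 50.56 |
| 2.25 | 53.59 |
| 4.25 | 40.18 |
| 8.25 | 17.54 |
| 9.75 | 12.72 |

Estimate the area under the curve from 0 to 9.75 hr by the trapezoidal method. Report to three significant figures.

AUC = 319 mg/L·hr

Trapezoidal AUC_0→9.75:
  [0→1]: (0.00+46.54)/2 × 1 = 23.27
  [1→1.25]: (46.54+50.56)/2 × 0.25 = 12.1375
  [1.25→2.25]: (50.56+53.59)/2 × 1 = 52.075
  [2.25→4.25]: (53.59+40.18)/2 × 2 = 93.77
  [4.25→8.25]: (40.18+17.54)/2 × 4 = 115.44
  [8.25→9.75]: (17.54+12.72)/2 × 1.5 = 22.695
  Sum = 319.3875 mg/L·hr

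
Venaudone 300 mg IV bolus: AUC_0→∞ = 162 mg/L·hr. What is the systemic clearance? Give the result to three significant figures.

CL = Dose_iv / AUC_0→∞
   = 300 / 162 = 1.85185 L/hr

CL = 1.85 L/hr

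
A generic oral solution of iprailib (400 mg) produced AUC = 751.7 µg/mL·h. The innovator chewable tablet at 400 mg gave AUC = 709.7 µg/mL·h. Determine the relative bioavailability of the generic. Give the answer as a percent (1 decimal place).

F_rel = 105.9%

F_rel = (AUC_test/D_test) / (AUC_ref/D_ref)
      = (751.7/400) / (709.7/400)
      = 1.87925 / 1.77425 = 1.0592 = 105.92%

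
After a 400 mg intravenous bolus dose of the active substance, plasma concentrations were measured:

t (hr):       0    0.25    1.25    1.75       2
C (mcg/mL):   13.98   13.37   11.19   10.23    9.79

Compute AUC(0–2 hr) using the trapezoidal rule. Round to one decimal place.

AUC = 23.6 mcg/mL·hr

Trapezoidal AUC_0→2:
  [0→0.25]: (13.98+13.37)/2 × 0.25 = 3.41875
  [0.25→1.25]: (13.37+11.19)/2 × 1 = 12.28
  [1.25→1.75]: (11.19+10.23)/2 × 0.5 = 5.355
  [1.75→2]: (10.23+9.79)/2 × 0.25 = 2.5025
  Sum = 23.55625 mcg/mL·hr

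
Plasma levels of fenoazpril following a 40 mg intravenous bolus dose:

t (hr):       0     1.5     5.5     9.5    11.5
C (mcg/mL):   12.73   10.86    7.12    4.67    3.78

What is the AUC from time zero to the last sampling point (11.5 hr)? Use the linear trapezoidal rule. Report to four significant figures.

Trapezoidal AUC_0→11.5:
  [0→1.5]: (12.73+10.86)/2 × 1.5 = 17.6925
  [1.5→5.5]: (10.86+7.12)/2 × 4 = 35.96
  [5.5→9.5]: (7.12+4.67)/2 × 4 = 23.58
  [9.5→11.5]: (4.67+3.78)/2 × 2 = 8.45
  Sum = 85.6825 mcg/mL·hr

AUC = 85.68 mcg/mL·hr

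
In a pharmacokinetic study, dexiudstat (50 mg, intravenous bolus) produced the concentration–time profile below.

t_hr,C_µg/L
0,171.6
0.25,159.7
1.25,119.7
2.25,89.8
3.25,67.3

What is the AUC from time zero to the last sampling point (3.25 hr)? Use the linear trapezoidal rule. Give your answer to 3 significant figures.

Trapezoidal AUC_0→3.25:
  [0→0.25]: (171.6+159.7)/2 × 0.25 = 41.4125
  [0.25→1.25]: (159.7+119.7)/2 × 1 = 139.7
  [1.25→2.25]: (119.7+89.8)/2 × 1 = 104.75
  [2.25→3.25]: (89.8+67.3)/2 × 1 = 78.55
  Sum = 364.4125 µg/L·hr

AUC = 364 µg/L·hr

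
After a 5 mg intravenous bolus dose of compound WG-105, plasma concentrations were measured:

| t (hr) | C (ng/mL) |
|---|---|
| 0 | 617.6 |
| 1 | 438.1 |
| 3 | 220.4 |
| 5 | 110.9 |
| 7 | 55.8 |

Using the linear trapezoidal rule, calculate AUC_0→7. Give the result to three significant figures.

Trapezoidal AUC_0→7:
  [0→1]: (617.6+438.1)/2 × 1 = 527.85
  [1→3]: (438.1+220.4)/2 × 2 = 658.5
  [3→5]: (220.4+110.9)/2 × 2 = 331.3
  [5→7]: (110.9+55.8)/2 × 2 = 166.7
  Sum = 1684.35 ng/mL·hr

AUC = 1680 ng/mL·hr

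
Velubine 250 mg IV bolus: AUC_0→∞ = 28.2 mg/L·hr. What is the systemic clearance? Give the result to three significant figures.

CL = 8.87 L/hr

CL = Dose_iv / AUC_0→∞
   = 250 / 28.2 = 8.86525 L/hr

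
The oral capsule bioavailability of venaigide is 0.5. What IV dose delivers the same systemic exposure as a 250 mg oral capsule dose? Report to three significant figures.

D_iv = 125 mg

Systemic exposure from an extravascular dose = F × D_ev, so the equivalent IV dose is F × D_ev.
D_iv = F × D_ev = 0.5 × 250 = 125 mg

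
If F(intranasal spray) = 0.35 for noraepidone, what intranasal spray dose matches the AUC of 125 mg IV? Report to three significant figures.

D_intranasal = 357 mg

For equal systemic exposure: F × D_ev = D_iv
D_ev = D_iv / F = 125 / 0.35 = 357.143 mg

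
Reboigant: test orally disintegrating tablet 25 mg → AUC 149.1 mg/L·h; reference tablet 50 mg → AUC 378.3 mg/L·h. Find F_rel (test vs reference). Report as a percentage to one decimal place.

F_rel = 78.8%

F_rel = (AUC_test/D_test) / (AUC_ref/D_ref)
      = (149.1/25) / (378.3/50)
      = 5.964 / 7.566 = 0.7883 = 78.83%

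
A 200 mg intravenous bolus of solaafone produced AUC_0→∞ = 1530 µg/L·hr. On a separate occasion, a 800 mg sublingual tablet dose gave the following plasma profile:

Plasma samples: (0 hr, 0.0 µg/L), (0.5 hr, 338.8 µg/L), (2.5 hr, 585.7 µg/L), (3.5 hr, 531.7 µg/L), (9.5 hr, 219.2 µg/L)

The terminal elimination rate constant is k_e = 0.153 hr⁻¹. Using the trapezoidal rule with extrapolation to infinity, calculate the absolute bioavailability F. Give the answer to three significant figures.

Trapezoidal AUC_0→9.5 (sublingual tablet):
  [0→0.5]: (0.0+338.8)/2 × 0.5 = 84.7
  [0.5→2.5]: (338.8+585.7)/2 × 2 = 924.5
  [2.5→3.5]: (585.7+531.7)/2 × 1 = 558.7
  [3.5→9.5]: (531.7+219.2)/2 × 6 = 2252.7
  Sum = 3820.6 µg/L·hr
Tail: C_last/k_e = 219.2/0.153 = 1432.680
AUC_0→∞ (sublingual tablet) = 3820.6 + 1432.680 = 5253.28 µg/L·hr
F = (AUC_ev/D_ev)/(AUC_iv/D_iv) = (5253.28/800)/(1530/200) = 6.5666/7.65 = 0.8584

F = 0.858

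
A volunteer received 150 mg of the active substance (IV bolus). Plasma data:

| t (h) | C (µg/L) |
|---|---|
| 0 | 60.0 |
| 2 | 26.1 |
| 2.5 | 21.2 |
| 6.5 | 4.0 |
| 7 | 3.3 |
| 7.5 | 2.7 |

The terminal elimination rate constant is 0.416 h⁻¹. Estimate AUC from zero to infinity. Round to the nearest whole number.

AUC = 158 µg/L·h

Trapezoidal AUC_0→7.5:
  [0→2]: (60.0+26.1)/2 × 2 = 86.1
  [2→2.5]: (26.1+21.2)/2 × 0.5 = 11.825
  [2.5→6.5]: (21.2+4.0)/2 × 4 = 50.4
  [6.5→7]: (4.0+3.3)/2 × 0.5 = 1.825
  [7→7.5]: (3.3+2.7)/2 × 0.5 = 1.5
  Sum = 151.65 µg/L·h
Extrapolated tail: C_last / k_e = 2.7 / 0.416 = 6.490
AUC_0→∞ = 151.65 + 6.490 = 158.14 µg/L·h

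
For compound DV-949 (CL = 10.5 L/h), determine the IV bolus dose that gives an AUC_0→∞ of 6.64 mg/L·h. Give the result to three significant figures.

Dose_iv = CL × AUC_0→∞
     = 10.5 × 6.64 = 69.72 mg

Dose = 69.7 mg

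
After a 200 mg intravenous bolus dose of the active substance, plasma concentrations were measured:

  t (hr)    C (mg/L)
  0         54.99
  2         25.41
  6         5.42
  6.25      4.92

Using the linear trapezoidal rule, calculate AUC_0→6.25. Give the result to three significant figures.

AUC = 143 mg/L·hr

Trapezoidal AUC_0→6.25:
  [0→2]: (54.99+25.41)/2 × 2 = 80.4
  [2→6]: (25.41+5.42)/2 × 4 = 61.66
  [6→6.25]: (5.42+4.92)/2 × 0.25 = 1.2925
  Sum = 143.3525 mg/L·hr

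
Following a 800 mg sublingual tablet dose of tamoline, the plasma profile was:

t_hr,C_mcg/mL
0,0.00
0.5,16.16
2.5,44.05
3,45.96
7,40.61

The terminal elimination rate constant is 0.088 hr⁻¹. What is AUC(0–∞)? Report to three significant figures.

AUC = 721 mcg/mL·hr

Trapezoidal AUC_0→7:
  [0→0.5]: (0.00+16.16)/2 × 0.5 = 4.04
  [0.5→2.5]: (16.16+44.05)/2 × 2 = 60.21
  [2.5→3]: (44.05+45.96)/2 × 0.5 = 22.5025
  [3→7]: (45.96+40.61)/2 × 4 = 173.14
  Sum = 259.8925 mcg/mL·hr
Extrapolated tail: C_last / k_e = 40.61 / 0.088 = 461.477
AUC_0→∞ = 259.8925 + 461.477 = 721.3695 mcg/mL·hr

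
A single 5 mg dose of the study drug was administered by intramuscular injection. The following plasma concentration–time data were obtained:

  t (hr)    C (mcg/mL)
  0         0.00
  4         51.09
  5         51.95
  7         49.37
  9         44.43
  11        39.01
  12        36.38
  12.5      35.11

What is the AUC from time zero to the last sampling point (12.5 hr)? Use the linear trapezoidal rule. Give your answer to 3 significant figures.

AUC = 488 mcg/mL·hr

Trapezoidal AUC_0→12.5:
  [0→4]: (0.00+51.09)/2 × 4 = 102.18
  [4→5]: (51.09+51.95)/2 × 1 = 51.52
  [5→7]: (51.95+49.37)/2 × 2 = 101.32
  [7→9]: (49.37+44.43)/2 × 2 = 93.8
  [9→11]: (44.43+39.01)/2 × 2 = 83.44
  [11→12]: (39.01+36.38)/2 × 1 = 37.695
  [12→12.5]: (36.38+35.11)/2 × 0.5 = 17.8725
  Sum = 487.8275 mcg/mL·hr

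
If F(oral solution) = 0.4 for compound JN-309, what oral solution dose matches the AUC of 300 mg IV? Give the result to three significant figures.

D_oral = 750 mg

For equal systemic exposure: F × D_ev = D_iv
D_ev = D_iv / F = 300 / 0.4 = 750 mg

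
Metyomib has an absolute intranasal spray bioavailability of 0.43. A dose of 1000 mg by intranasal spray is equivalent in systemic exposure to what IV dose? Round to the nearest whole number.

D_iv = 430 mg

Systemic exposure from an extravascular dose = F × D_ev, so the equivalent IV dose is F × D_ev.
D_iv = F × D_ev = 0.43 × 1000 = 430 mg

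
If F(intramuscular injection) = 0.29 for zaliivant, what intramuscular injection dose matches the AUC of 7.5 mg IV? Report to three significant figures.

For equal systemic exposure: F × D_ev = D_iv
D_ev = D_iv / F = 7.5 / 0.29 = 25.8621 mg

D_intramuscular = 25.9 mg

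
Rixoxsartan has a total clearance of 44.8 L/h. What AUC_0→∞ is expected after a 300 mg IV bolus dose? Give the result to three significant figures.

AUC = 6.70 mg/L·h

AUC_0→∞ = Dose_iv / CL
        = 300 / 44.8 = 6.69643 mg/L·h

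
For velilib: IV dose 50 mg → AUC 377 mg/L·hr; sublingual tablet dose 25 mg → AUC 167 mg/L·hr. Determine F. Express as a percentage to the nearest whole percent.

F = (AUC_ev / D_ev) / (AUC_iv / D_iv)
  = (167/25) / (377/50)
  = 6.68 / 7.54 = 0.8859
  = 88.59%

F = 89%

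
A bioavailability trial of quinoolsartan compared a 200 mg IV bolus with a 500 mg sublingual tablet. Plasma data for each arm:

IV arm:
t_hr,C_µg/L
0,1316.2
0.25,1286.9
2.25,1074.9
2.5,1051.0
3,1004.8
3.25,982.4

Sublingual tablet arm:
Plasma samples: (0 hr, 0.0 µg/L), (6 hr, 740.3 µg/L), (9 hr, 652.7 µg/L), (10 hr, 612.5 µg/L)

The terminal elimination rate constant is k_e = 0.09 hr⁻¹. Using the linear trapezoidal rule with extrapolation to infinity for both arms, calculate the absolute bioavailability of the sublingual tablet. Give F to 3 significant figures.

F = 0.321

Trapezoidal AUC_0→3.25 (IV):
  [0→0.25]: (1316.2+1286.9)/2 × 0.25 = 325.3875
  [0.25→2.25]: (1286.9+1074.9)/2 × 2 = 2361.8
  [2.25→2.5]: (1074.9+1051.0)/2 × 0.25 = 265.7375
  [2.5→3]: (1051.0+1004.8)/2 × 0.5 = 513.95
  [3→3.25]: (1004.8+982.4)/2 × 0.25 = 248.4
  Sum = 3715.275 µg/L·hr
IV tail: 982.4/0.09 = 10915.556; AUC_iv,0→∞ = 3715.275 + 10915.556 = 14630.831 µg/L·hr
Trapezoidal AUC_0→10 (sublingual tablet):
  [0→6]: (0.0+740.3)/2 × 6 = 2220.9
  [6→9]: (740.3+652.7)/2 × 3 = 2089.5
  [9→10]: (652.7+612.5)/2 × 1 = 632.6
  Sum = 4943.0 µg/L·hr
sublingual tablet tail: 612.5/0.09 = 6805.556; AUC_ev,0→∞ = 4943.0 + 6805.556 = 11748.556 µg/L·hr
F = (AUC_ev/D_ev)/(AUC_iv/D_iv) = (11748.556/500)/(14630.831/200) = 23.497112/73.154155 = 0.3212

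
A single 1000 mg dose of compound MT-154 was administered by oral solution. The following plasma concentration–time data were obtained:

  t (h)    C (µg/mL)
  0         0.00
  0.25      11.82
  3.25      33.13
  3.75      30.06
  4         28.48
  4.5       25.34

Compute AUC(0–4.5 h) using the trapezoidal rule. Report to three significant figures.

Trapezoidal AUC_0→4.5:
  [0→0.25]: (0.00+11.82)/2 × 0.25 = 1.4775
  [0.25→3.25]: (11.82+33.13)/2 × 3 = 67.425
  [3.25→3.75]: (33.13+30.06)/2 × 0.5 = 15.7975
  [3.75→4]: (30.06+28.48)/2 × 0.25 = 7.3175
  [4→4.5]: (28.48+25.34)/2 × 0.5 = 13.455
  Sum = 105.4725 µg/mL·h

AUC = 105 µg/mL·h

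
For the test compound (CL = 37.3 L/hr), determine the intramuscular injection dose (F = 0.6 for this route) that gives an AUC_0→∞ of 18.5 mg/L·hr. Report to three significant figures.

Dose = 1150 mg

Dose = CL × AUC_0→∞ / F
     = 37.3 × 18.5 / 0.6 = 1150.08 mg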